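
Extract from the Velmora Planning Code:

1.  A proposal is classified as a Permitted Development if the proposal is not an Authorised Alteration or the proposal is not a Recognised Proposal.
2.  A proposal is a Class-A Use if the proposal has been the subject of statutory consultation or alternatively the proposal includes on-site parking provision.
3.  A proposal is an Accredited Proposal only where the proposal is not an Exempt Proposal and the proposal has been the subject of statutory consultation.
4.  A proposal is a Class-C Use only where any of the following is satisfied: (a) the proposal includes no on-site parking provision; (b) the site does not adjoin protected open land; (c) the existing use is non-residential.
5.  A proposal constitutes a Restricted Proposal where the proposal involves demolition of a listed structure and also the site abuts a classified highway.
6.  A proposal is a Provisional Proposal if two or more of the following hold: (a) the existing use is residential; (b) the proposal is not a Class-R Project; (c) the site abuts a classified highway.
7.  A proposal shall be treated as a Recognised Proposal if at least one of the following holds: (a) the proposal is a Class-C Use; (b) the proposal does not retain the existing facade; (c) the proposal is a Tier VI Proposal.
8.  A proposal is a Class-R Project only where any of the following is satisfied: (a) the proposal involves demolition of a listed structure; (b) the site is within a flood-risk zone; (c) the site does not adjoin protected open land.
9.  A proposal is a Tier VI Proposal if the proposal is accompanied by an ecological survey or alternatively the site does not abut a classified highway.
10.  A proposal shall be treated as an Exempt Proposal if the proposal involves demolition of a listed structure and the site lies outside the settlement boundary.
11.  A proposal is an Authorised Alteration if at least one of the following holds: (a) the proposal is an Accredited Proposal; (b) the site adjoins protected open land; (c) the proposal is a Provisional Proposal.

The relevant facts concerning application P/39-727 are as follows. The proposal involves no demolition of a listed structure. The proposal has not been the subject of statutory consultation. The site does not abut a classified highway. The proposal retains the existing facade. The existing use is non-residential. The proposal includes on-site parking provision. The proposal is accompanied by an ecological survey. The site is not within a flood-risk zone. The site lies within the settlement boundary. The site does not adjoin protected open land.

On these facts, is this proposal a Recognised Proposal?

Yes

Under paragraph 4: the proposal includes no on-site parking provision? no; or the site does not adjoin protected open land? yes; or the existing use is non-residential? yes. So the proposal is a Class-C Use.
Under paragraph 9: the proposal is accompanied by an ecological survey? yes; or the site does not abut a classified highway? yes. So the proposal is a Tier VI Proposal.
Under paragraph 7: Class-C Use (paragraph 4)? yes; or the proposal does not retain the existing facade? no; or Tier VI Proposal (paragraph 9)? yes. So the proposal is a Recognised Proposal.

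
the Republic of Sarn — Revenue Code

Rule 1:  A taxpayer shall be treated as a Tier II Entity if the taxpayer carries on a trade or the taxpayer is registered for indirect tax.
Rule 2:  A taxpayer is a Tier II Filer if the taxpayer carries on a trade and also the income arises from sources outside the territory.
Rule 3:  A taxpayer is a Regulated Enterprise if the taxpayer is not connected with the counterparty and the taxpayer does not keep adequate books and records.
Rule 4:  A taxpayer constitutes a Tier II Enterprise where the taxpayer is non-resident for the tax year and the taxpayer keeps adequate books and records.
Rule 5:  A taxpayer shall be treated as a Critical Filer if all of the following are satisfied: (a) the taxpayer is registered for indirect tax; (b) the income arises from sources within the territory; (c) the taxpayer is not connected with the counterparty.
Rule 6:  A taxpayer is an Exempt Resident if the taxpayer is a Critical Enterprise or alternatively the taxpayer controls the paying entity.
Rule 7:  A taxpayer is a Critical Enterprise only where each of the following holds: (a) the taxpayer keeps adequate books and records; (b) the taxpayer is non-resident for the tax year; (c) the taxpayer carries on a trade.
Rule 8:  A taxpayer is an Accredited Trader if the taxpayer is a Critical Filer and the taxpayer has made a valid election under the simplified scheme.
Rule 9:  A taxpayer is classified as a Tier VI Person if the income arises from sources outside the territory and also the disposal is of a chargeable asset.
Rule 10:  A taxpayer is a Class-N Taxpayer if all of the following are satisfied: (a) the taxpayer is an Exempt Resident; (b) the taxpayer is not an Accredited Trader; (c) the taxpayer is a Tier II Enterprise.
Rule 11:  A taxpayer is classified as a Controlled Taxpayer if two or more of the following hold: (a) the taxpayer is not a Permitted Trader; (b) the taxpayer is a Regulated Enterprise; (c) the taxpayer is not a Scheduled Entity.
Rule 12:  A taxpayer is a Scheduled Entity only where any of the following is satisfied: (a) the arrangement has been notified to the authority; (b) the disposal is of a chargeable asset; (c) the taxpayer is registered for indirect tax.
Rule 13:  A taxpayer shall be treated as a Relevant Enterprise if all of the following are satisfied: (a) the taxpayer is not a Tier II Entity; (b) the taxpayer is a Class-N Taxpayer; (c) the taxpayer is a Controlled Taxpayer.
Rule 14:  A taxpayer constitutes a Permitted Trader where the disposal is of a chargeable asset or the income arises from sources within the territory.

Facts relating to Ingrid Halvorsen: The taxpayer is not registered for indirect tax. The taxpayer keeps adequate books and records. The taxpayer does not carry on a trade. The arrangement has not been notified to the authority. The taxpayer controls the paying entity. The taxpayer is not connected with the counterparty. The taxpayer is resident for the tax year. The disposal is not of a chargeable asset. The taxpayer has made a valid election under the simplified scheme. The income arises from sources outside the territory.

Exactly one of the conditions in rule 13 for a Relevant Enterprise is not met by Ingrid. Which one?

rule 1 — Tier II Entity: [the taxpayer carries on a trade? no] OR [the taxpayer is registered for indirect tax? no] → not satisfied.
rule 7 — Critical Enterprise: [the taxpayer keeps adequate books and records? yes] AND [the taxpayer is non-resident for the tax year? no] AND [the taxpayer carries on a trade? no] → not satisfied.
rule 6 — Exempt Resident: [Critical Enterprise (rule 7)? no] OR [the taxpayer controls the paying entity? yes] → satisfied.
rule 5 — Critical Filer: [the taxpayer is registered for indirect tax? no] AND [the income arises from sources within the territory? no] AND [the taxpayer is not connected with the counterparty? yes] → not satisfied.
rule 8 — Accredited Trader: [Critical Filer (rule 5)? no] AND [the taxpayer has made a valid election under the simplified scheme? yes] → not satisfied.
rule 4 — Tier II Enterprise: [the taxpayer is non-resident for the tax year? no] AND [the taxpayer keeps adequate books and records? yes] → not satisfied.
rule 10 — Class-N Taxpayer: [Exempt Resident (rule 6)? yes] AND [not an Accredited Trader (rule 8)? yes] AND [Tier II Enterprise (rule 4)? no] → not satisfied.
rule 14 — Permitted Trader: [the disposal is of a chargeable asset? no] OR [the income arises from sources within the territory? no] → not satisfied.
rule 3 — Regulated Enterprise: [the taxpayer is not connected with the counterparty? yes] AND [the taxpayer does not keep adequate books and records? no] → not satisfied.
rule 12 — Scheduled Entity: [the arrangement has been notified to the authority? no] OR [the disposal is of a chargeable asset? no] OR [the taxpayer is registered for indirect tax? no] → not satisfied.
rule 11 — Controlled Taxpayer: not a Permitted Trader (rule 14)? yes; Regulated Enterprise (rule 3)? no; not a Scheduled Entity (rule 12)? yes — 2 of 3 hold (need ≥2) → satisfied.
rule 13 — Relevant Enterprise: [not a Tier II Entity (rule 1)? yes] AND [Class-N Taxpayer (rule 10)? no] AND [Controlled Taxpayer (rule 11)? yes] → not satisfied.

Class-N Taxpayer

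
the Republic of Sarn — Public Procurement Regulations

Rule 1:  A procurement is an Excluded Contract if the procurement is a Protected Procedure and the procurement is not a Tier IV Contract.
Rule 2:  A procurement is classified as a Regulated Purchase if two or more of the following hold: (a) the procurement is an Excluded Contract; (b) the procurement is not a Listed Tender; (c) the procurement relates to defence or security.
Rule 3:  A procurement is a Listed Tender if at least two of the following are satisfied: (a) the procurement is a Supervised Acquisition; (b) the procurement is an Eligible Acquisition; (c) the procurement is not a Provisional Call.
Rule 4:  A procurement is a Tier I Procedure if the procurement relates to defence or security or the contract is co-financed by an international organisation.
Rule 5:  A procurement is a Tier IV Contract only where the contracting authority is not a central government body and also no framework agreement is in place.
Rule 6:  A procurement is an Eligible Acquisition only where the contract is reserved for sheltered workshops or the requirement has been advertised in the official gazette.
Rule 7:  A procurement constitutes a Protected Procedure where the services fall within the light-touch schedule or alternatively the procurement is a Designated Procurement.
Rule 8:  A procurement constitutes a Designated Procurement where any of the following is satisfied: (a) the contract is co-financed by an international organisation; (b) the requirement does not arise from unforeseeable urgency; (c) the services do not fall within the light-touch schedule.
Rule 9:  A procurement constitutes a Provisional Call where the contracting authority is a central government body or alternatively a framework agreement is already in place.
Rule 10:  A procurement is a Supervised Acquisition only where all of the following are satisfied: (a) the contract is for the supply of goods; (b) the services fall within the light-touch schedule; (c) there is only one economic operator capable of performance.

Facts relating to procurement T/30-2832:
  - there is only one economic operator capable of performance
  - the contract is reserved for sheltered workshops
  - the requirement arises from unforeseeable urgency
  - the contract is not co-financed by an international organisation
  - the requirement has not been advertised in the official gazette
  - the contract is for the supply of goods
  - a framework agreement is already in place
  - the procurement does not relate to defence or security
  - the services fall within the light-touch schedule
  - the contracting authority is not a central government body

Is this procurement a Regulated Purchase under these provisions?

No

Under rule 8: the contract is co-financed by an international organisation? no; or the requirement does not arise from unforeseeable urgency? no; or the services do not fall within the light-touch schedule? no. So the procurement is not a Designated Procurement.
Under rule 7: the services fall within the light-touch schedule? yes; or Designated Procurement (rule 8)? no. So the procurement is a Protected Procedure.
Under rule 5: the contracting authority is not a central government body? yes; and no framework agreement is in place? no. So the procurement is not a Tier IV Contract.
Under rule 1: Protected Procedure (rule 7)? yes; and not a Tier IV Contract (rule 5)? yes. So the procurement is an Excluded Contract.
Under rule 10: the contract is for the supply of goods? yes; and the services fall within the light-touch schedule? yes; and there is only one economic operator capable of performance? yes. So the procurement is a Supervised Acquisition.
Under rule 6: the contract is reserved for sheltered workshops? yes; or the requirement has been advertised in the official gazette? no. So the procurement is an Eligible Acquisition.
Under rule 9: the contracting authority is a central government body? no; or a framework agreement is already in place? yes. So the procurement is a Provisional Call.
Under rule 3: Supervised Acquisition (rule 10)? yes; Eligible Acquisition (rule 6)? yes; not a Provisional Call (rule 9)? no — 2 of 3 hold (need ≥2) → satisfied.
Under rule 2: Excluded Contract (rule 1)? yes; not a Listed Tender (rule 3)? no; the procurement relates to defence or security? no — 1 of 3 hold (need ≥2) → not satisfied.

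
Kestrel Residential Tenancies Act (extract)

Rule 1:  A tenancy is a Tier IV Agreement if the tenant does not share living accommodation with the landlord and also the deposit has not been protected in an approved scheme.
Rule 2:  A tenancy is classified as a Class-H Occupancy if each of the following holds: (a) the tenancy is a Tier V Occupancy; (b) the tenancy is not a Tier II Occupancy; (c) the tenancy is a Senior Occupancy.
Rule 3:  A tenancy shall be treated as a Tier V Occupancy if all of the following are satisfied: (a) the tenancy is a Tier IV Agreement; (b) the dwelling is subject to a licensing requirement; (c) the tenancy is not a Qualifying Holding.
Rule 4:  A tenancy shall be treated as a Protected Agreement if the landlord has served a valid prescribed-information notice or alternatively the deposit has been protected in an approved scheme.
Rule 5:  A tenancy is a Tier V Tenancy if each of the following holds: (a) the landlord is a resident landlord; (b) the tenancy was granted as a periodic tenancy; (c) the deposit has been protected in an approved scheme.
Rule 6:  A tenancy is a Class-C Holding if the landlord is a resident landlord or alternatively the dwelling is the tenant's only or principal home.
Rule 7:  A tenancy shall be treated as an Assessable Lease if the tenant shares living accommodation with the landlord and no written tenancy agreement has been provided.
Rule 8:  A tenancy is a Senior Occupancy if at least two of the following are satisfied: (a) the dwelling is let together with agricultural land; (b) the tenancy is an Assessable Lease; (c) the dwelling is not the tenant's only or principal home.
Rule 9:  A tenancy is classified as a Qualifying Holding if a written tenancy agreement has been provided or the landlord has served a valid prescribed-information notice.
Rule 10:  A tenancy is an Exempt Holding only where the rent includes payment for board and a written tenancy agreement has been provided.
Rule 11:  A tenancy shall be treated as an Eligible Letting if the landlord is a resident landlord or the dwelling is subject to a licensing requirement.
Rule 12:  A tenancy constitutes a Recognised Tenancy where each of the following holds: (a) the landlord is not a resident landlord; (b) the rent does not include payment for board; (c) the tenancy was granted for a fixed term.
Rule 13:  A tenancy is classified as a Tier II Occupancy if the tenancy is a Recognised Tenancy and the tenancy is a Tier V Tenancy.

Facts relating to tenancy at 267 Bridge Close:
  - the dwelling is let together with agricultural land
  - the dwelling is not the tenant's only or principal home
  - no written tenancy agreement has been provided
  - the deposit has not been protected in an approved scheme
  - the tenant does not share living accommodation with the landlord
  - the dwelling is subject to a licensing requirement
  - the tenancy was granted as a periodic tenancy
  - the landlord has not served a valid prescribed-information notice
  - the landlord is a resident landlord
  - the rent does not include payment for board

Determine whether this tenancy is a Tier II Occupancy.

No

Under rule 12: the landlord is not a resident landlord? no; and the rent does not include payment for board? yes; and the tenancy was granted for a fixed term? no. So the tenancy is not a Recognised Tenancy.
Under rule 5: the landlord is a resident landlord? yes; and the tenancy was granted as a periodic tenancy? yes; and the deposit has been protected in an approved scheme? no. So the tenancy is not a Tier V Tenancy.
Under rule 13: Recognised Tenancy (rule 12)? no; and Tier V Tenancy (rule 5)? no. So the tenancy is not a Tier II Occupancy.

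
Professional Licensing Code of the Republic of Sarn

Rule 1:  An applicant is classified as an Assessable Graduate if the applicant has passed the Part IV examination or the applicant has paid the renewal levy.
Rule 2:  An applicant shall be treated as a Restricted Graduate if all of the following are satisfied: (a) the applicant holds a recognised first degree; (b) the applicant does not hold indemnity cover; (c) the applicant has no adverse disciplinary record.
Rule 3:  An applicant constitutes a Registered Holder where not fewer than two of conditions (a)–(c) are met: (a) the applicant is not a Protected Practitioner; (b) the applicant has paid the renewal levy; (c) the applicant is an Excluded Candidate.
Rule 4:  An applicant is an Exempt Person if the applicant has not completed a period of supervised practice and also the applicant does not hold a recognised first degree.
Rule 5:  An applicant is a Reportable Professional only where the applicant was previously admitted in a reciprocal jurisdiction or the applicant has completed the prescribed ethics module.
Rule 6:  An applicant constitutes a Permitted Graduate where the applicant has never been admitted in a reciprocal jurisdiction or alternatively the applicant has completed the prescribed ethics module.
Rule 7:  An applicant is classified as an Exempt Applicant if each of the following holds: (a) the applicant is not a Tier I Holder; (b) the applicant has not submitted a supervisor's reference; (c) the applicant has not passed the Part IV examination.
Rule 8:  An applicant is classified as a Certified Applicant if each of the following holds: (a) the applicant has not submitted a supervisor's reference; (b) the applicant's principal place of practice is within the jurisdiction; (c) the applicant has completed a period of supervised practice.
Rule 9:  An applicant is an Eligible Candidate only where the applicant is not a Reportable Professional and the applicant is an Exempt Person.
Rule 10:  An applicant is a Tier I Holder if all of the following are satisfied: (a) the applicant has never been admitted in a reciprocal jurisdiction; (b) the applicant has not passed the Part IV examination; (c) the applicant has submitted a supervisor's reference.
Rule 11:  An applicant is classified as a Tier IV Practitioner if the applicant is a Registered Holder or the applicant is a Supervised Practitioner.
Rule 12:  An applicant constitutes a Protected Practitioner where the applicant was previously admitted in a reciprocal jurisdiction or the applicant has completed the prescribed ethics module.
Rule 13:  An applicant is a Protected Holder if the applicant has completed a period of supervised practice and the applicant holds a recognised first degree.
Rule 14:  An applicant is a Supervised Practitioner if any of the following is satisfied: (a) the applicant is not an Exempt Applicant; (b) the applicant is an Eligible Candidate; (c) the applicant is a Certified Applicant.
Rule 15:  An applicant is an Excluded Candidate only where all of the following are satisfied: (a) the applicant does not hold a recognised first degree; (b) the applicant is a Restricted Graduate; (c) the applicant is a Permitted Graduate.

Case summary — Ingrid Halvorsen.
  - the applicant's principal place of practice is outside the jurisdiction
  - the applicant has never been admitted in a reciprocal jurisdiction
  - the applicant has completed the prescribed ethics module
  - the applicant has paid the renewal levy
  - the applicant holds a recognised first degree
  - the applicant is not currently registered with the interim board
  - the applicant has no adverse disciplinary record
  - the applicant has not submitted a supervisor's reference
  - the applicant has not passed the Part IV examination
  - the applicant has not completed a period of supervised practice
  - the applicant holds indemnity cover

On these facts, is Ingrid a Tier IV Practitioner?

No

rule 12 — Protected Practitioner: [the applicant was previously admitted in a reciprocal jurisdiction? no] OR [the applicant has completed the prescribed ethics module? yes] → satisfied.
rule 2 — Restricted Graduate: [the applicant holds a recognised first degree? yes] AND [the applicant does not hold indemnity cover? no] AND [the applicant has no adverse disciplinary record? yes] → not satisfied.
rule 6 — Permitted Graduate: [the applicant has never been admitted in a reciprocal jurisdiction? yes] OR [the applicant has completed the prescribed ethics module? yes] → satisfied.
rule 15 — Excluded Candidate: [the applicant does not hold a recognised first degree? no] AND [Restricted Graduate (rule 2)? no] AND [Permitted Graduate (rule 6)? yes] → not satisfied.
rule 3 — Registered Holder: not a Protected Practitioner (rule 12)? no; the applicant has paid the renewal levy? yes; Excluded Candidate (rule 15)? no — 1 of 3 hold (need ≥2) → not satisfied.
rule 10 — Tier I Holder: [the applicant has never been admitted in a reciprocal jurisdiction? yes] AND [the applicant has not passed the Part IV examination? yes] AND [the applicant has submitted a supervisor's reference? no] → not satisfied.
rule 7 — Exempt Applicant: [not a Tier I Holder (rule 10)? yes] AND [the applicant has not submitted a supervisor's reference? yes] AND [the applicant has not passed the Part IV examination? yes] → satisfied.
rule 5 — Reportable Professional: [the applicant was previously admitted in a reciprocal jurisdiction? no] OR [the applicant has completed the prescribed ethics module? yes] → satisfied.
rule 4 — Exempt Person: [the applicant has not completed a period of supervised practice? yes] AND [the applicant does not hold a recognised first degree? no] → not satisfied.
rule 9 — Eligible Candidate: [not a Reportable Professional (rule 5)? no] AND [Exempt Person (rule 4)? no] → not satisfied.
rule 8 — Certified Applicant: [the applicant has not submitted a supervisor's reference? yes] AND [the applicant's principal place of practice is within the jurisdiction? no] AND [the applicant has completed a period of supervised practice? no] → not satisfied.
rule 14 — Supervised Practitioner: [not an Exempt Applicant (rule 7)? no] OR [Eligible Candidate (rule 9)? no] OR [Certified Applicant (rule 8)? no] → not satisfied.
rule 11 — Tier IV Practitioner: [Registered Holder (rule 3)? no] OR [Supervised Practitioner (rule 14)? no] → not satisfied.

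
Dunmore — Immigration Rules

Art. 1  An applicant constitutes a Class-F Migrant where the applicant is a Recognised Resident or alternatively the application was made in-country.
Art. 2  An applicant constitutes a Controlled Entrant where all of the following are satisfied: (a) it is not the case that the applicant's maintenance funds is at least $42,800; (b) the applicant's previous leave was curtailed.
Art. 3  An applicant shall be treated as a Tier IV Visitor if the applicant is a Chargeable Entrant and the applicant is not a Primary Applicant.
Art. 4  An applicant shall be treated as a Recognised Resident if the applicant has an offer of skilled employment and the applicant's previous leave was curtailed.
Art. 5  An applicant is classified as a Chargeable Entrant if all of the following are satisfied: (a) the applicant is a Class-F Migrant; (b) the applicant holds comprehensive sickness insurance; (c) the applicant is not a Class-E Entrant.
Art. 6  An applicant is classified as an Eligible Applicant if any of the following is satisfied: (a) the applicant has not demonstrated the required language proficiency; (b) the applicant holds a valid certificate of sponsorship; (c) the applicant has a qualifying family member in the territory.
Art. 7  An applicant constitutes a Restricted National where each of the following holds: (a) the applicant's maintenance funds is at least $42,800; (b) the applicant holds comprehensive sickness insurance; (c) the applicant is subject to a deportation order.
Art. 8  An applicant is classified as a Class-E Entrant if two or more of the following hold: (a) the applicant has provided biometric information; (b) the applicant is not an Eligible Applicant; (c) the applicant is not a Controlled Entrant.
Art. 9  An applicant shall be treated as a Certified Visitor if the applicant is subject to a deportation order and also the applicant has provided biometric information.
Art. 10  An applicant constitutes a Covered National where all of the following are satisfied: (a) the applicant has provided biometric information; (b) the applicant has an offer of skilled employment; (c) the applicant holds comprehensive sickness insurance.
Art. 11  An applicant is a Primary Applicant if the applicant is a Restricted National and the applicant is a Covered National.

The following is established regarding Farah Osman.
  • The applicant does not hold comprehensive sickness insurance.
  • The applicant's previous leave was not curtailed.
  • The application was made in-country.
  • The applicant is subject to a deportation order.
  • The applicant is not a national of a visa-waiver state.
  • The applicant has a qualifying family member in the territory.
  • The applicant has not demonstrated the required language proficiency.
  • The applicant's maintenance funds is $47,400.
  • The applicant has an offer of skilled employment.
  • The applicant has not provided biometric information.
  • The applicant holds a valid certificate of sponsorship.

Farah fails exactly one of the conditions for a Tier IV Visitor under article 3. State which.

Chargeable Entrant

Under article 4: the applicant has an offer of skilled employment? yes; and the applicant's previous leave was curtailed? no. So the applicant is not a Recognised Resident.
Under article 1: Recognised Resident (article 4)? no; or the application was made in-country? yes. So the applicant is a Class-F Migrant.
Under article 6: the applicant has not demonstrated the required language proficiency? yes; or the applicant holds a valid certificate of sponsorship? yes; or the applicant has a qualifying family member in the territory? yes. So the applicant is an Eligible Applicant.
Under article 2: applicant's maintenance funds: $47,400 ≥ $42,800? yes, so negated condition no; and the applicant's previous leave was curtailed? no. So the applicant is not a Controlled Entrant.
Under article 8: the applicant has provided biometric information? no; not an Eligible Applicant (article 6)? no; not a Controlled Entrant (article 2)? yes — 1 of 3 hold (need ≥2) → not satisfied.
Under article 5: Class-F Migrant (article 1)? yes; and the applicant holds comprehensive sickness insurance? no; and not a Class-E Entrant (article 8)? yes. So the applicant is not a Chargeable Entrant.
Under article 7: applicant's maintenance funds: $47,400 ≥ $42,800? yes; and the applicant holds comprehensive sickness insurance? no; and the applicant is subject to a deportation order? yes. So the applicant is not a Restricted National.
Under article 10: the applicant has provided biometric information? no; and the applicant has an offer of skilled employment? yes; and the applicant holds comprehensive sickness insurance? no. So the applicant is not a Covered National.
Under article 11: Restricted National (article 7)? no; and Covered National (article 10)? no. So the applicant is not a Primary Applicant.
Under article 3: Chargeable Entrant (article 5)? no; and not a Primary Applicant (article 11)? yes. So the applicant is not a Tier IV Visitor.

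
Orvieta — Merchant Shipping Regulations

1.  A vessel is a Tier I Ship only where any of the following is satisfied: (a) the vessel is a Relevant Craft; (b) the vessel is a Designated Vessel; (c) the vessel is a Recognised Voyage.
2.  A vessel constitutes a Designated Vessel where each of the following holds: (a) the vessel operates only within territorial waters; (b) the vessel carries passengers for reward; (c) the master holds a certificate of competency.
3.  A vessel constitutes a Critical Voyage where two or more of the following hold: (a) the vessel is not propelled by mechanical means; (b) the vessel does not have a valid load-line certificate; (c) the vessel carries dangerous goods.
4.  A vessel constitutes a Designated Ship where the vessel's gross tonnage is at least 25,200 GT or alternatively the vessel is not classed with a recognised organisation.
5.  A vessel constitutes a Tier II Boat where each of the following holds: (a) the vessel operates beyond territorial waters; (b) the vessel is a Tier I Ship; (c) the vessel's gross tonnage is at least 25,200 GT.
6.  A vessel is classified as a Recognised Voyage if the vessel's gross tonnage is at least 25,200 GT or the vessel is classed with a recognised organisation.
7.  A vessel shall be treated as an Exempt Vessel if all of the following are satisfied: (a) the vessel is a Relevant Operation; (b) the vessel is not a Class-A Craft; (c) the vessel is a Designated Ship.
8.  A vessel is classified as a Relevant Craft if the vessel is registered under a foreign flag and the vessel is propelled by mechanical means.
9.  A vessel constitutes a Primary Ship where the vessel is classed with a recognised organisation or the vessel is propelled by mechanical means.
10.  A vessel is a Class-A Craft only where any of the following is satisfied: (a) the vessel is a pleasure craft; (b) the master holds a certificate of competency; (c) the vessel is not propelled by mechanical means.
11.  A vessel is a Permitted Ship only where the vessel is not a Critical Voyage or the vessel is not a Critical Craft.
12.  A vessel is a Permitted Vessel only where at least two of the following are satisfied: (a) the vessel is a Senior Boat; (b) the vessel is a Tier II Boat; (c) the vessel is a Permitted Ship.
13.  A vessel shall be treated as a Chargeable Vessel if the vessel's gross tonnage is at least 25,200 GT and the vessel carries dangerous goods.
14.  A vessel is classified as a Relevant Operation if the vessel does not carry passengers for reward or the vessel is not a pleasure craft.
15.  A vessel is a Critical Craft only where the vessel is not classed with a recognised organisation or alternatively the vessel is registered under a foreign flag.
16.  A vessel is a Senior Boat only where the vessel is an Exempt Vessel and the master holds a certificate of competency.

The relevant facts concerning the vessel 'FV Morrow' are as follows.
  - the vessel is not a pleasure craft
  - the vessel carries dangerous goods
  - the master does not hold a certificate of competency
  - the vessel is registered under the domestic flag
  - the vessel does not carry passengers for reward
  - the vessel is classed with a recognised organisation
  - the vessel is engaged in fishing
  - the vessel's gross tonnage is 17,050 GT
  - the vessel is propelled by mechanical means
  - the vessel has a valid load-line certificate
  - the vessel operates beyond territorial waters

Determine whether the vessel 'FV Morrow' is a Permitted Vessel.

Under paragraph 14: the vessel does not carry passengers for reward? yes; or the vessel is not a pleasure craft? yes. So the vessel is a Relevant Operation.
Under paragraph 10: the vessel is a pleasure craft? no; or the master holds a certificate of competency? no; or the vessel is not propelled by mechanical means? no. So the vessel is not a Class-A Craft.
Under paragraph 4: vessel's gross tonnage: 17,050 GT ≥ 25,200 GT? no; or the vessel is not classed with a recognised organisation? no. So the vessel is not a Designated Ship.
Under paragraph 7: Relevant Operation (paragraph 14)? yes; and not a Class-A Craft (paragraph 10)? yes; and Designated Ship (paragraph 4)? no. So the vessel is not an Exempt Vessel.
Under paragraph 16: Exempt Vessel (paragraph 7)? no; and the master holds a certificate of competency? no. So the vessel is not a Senior Boat.
Under paragraph 8: the vessel is registered under a foreign flag? no; and the vessel is propelled by mechanical means? yes. So the vessel is not a Relevant Craft.
Under paragraph 2: the vessel operates only within territorial waters? no; and the vessel carries passengers for reward? no; and the master holds a certificate of competency? no. So the vessel is not a Designated Vessel.
Under paragraph 6: vessel's gross tonnage: 17,050 GT ≥ 25,200 GT? no; or the vessel is classed with a recognised organisation? yes. So the vessel is a Recognised Voyage.
Under paragraph 1: Relevant Craft (paragraph 8)? no; or Designated Vessel (paragraph 2)? no; or Recognised Voyage (paragraph 6)? yes. So the vessel is a Tier I Ship.
Under paragraph 5: the vessel operates beyond territorial waters? yes; and Tier I Ship (paragraph 1)? yes; and vessel's gross tonnage: 17,050 GT ≥ 25,200 GT? no. So the vessel is not a Tier II Boat.
Under paragraph 3: the vessel is not propelled by mechanical means? no; the vessel does not have a valid load-line certificate? no; the vessel carries dangerous goods? yes — 1 of 3 hold (need ≥2) → not satisfied.
Under paragraph 15: the vessel is not classed with a recognised organisation? no; or the vessel is registered under a foreign flag? no. So the vessel is not a Critical Craft.
Under paragraph 11: not a Critical Voyage (paragraph 3)? yes; or not a Critical Craft (paragraph 15)? yes. So the vessel is a Permitted Ship.
Under paragraph 12: Senior Boat (paragraph 16)? no; Tier II Boat (paragraph 5)? no; Permitted Ship (paragraph 11)? yes — 1 of 3 hold (need ≥2) → not satisfied.

No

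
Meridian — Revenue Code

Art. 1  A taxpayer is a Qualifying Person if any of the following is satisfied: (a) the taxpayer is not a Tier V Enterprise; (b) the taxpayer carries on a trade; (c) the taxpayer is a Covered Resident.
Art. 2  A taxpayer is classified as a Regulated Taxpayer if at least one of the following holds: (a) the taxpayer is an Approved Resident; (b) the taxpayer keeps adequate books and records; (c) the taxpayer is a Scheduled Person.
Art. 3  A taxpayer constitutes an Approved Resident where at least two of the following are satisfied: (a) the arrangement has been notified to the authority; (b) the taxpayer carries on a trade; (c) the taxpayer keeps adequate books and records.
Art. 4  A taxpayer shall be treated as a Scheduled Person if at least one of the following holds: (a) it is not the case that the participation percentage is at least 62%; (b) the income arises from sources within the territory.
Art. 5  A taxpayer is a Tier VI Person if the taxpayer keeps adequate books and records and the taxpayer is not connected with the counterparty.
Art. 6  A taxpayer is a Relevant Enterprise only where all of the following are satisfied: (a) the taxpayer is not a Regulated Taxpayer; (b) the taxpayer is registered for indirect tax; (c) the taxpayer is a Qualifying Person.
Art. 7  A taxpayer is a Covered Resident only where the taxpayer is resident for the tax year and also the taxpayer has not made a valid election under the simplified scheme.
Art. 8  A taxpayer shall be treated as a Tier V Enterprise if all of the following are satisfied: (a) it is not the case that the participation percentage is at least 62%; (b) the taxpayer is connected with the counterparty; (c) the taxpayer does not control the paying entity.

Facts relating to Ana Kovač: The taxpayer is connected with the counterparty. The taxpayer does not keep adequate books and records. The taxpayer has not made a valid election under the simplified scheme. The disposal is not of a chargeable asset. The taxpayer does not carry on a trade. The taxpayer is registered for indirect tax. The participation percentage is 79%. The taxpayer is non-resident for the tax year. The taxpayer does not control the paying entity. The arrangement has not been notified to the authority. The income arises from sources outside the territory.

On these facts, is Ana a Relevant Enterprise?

Under article 3: the arrangement has been notified to the authority? no; the taxpayer carries on a trade? no; the taxpayer keeps adequate books and records? no — 0 of 3 hold (need ≥2) → not satisfied.
Under article 4: participation percentage: 79% ≥ 62%? yes, so negated condition no; or the income arises from sources within the territory? no. So the taxpayer is not a Scheduled Person.
Under article 2: Approved Resident (article 3)? no; or the taxpayer keeps adequate books and records? no; or Scheduled Person (article 4)? no. So the taxpayer is not a Regulated Taxpayer.
Under article 8: participation percentage: 79% ≥ 62%? yes, so negated condition no; and the taxpayer is connected with the counterparty? yes; and the taxpayer does not control the paying entity? yes. So the taxpayer is not a Tier V Enterprise.
Under article 7: the taxpayer is resident for the tax year? no; and the taxpayer has not made a valid election under the simplified scheme? yes. So the taxpayer is not a Covered Resident.
Under article 1: not a Tier V Enterprise (article 8)? yes; or the taxpayer carries on a trade? no; or Covered Resident (article 7)? no. So the taxpayer is a Qualifying Person.
Under article 6: not a Regulated Taxpayer (article 2)? yes; and the taxpayer is registered for indirect tax? yes; and Qualifying Person (article 1)? yes. So the taxpayer is a Relevant Enterprise.

Yes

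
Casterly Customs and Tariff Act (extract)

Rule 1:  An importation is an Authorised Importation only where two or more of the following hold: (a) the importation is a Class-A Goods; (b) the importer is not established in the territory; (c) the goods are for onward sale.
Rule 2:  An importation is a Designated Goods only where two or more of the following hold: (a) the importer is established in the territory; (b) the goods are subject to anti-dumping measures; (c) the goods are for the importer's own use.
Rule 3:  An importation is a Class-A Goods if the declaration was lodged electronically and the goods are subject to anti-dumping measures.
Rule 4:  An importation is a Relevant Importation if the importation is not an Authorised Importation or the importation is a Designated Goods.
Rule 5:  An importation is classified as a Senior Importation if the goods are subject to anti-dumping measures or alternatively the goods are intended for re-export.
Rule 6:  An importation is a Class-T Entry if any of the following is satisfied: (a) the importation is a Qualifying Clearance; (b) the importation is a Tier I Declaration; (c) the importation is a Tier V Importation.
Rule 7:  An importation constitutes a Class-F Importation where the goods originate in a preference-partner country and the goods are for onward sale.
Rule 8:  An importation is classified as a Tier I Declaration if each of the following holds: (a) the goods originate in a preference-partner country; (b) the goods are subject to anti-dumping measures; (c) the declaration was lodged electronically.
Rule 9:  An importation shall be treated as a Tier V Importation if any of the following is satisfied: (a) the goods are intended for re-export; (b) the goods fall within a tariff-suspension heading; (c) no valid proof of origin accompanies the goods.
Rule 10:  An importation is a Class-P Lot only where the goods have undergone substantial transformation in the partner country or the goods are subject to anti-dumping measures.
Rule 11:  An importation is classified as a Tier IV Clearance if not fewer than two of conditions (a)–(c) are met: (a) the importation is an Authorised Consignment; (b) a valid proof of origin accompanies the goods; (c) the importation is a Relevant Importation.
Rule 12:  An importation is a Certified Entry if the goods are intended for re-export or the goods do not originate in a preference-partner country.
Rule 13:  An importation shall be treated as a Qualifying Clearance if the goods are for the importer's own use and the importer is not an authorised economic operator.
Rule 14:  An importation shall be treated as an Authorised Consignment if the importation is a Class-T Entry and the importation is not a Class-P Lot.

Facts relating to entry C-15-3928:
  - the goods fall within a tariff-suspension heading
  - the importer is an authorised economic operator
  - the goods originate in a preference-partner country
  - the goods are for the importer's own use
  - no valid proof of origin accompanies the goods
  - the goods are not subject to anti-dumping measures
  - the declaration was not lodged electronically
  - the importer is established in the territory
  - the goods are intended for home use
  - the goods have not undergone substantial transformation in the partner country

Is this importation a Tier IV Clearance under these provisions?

Yes

rule 13 — Qualifying Clearance: [the goods are for the importer's own use? yes] AND [the importer is not an authorised economic operator? no] → not satisfied.
rule 8 — Tier I Declaration: [the goods originate in a preference-partner country? yes] AND [the goods are subject to anti-dumping measures? no] AND [the declaration was lodged electronically? no] → not satisfied.
rule 9 — Tier V Importation: [the goods are intended for re-export? no] OR [the goods fall within a tariff-suspension heading? yes] OR [no valid proof of origin accompanies the goods? yes] → satisfied.
rule 6 — Class-T Entry: [Qualifying Clearance (rule 13)? no] OR [Tier I Declaration (rule 8)? no] OR [Tier V Importation (rule 9)? yes] → satisfied.
rule 10 — Class-P Lot: [the goods have undergone substantial transformation in the partner country? no] OR [the goods are subject to anti-dumping measures? no] → not satisfied.
rule 14 — Authorised Consignment: [Class-T Entry (rule 6)? yes] AND [not a Class-P Lot (rule 10)? yes] → satisfied.
rule 3 — Class-A Goods: [the declaration was lodged electronically? no] AND [the goods are subject to anti-dumping measures? no] → not satisfied.
rule 1 — Authorised Importation: Class-A Goods (rule 3)? no; the importer is not established in the territory? no; the goods are for onward sale? no — 0 of 3 hold (need ≥2) → not satisfied.
rule 2 — Designated Goods: the importer is established in the territory? yes; the goods are subject to anti-dumping measures? no; the goods are for the importer's own use? yes — 2 of 3 hold (need ≥2) → satisfied.
rule 4 — Relevant Importation: [not an Authorised Importation (rule 1)? yes] OR [Designated Goods (rule 2)? yes] → satisfied.
rule 11 — Tier IV Clearance: Authorised Consignment (rule 14)? yes; a valid proof of origin accompanies the goods? no; Relevant Importation (rule 4)? yes — 2 of 3 hold (need ≥2) → satisfied.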